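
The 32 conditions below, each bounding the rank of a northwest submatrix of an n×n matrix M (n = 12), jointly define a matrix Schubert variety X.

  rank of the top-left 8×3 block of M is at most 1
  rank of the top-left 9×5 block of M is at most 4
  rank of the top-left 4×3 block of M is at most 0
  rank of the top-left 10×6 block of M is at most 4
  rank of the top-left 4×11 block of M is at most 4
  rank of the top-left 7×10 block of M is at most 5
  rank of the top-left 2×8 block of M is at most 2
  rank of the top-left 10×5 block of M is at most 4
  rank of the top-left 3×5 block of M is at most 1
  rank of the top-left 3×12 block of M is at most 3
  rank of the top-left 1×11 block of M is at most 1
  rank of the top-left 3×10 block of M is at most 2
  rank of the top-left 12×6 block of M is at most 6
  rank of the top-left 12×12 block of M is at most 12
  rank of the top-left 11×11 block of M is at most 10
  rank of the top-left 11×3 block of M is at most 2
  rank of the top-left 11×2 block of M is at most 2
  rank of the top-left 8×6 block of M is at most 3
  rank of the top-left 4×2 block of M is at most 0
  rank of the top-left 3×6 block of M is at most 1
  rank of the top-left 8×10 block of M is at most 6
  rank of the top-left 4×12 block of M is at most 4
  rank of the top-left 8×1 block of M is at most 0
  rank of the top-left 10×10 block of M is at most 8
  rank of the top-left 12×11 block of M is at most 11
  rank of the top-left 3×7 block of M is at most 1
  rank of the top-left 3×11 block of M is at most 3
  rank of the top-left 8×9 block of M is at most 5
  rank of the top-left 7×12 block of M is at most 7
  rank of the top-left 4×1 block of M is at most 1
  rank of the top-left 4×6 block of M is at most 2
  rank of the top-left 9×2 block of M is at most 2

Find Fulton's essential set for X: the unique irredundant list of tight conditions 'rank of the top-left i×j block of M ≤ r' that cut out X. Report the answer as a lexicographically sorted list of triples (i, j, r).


Rank table r_w(12×12) implied by the 32 constraints:

  row 1: 0 0 0 1 1 1 1 1 1 1 1 1
  row 2: 0 0 0 1 1 1 1 2 2 2 2 2
  row 3: 0 0 0 1 1 1 1 2 2 2 3 3
  row 4: 0 0 0 1 2 2 2 3 3 3 4 4
  row 5: 0 1 1 2 3 3 3 4 4 4 5 5
  row 6: 0 1 1 2 3 3 4 5 5 5 6 6
  row 7: 0 1 1 2 3 3 4 5 5 5 6 7
  row 8: 0 1 1 2 3 3 4 5 5 6 7 8
  row 9: 1 2 2 3 4 4 5 6 6 7 8 9
  row 10: 1 2 2 3 4 4 5 6 7 8 9 10
  row 11: 1 2 2 3 4 5 6 7 8 9 10 11
  row 12: 1 2 3 4 5 6 7 8 9 10 11 12

second differences of R give the permutation w = (4, 8, 11, 5, 2, 7, 12, 10, 1, 9, 6, 3).

ℓ(w)=36; the 10 essential cells (i,j,r):

[(3, 7, 1), (3, 10, 2), (4, 3, 0), (7, 10, 5), (8, 1, 0), (8, 3, 1), (8, 6, 3), (8, 9, 5), (10, 6, 4), (11, 3, 2)]


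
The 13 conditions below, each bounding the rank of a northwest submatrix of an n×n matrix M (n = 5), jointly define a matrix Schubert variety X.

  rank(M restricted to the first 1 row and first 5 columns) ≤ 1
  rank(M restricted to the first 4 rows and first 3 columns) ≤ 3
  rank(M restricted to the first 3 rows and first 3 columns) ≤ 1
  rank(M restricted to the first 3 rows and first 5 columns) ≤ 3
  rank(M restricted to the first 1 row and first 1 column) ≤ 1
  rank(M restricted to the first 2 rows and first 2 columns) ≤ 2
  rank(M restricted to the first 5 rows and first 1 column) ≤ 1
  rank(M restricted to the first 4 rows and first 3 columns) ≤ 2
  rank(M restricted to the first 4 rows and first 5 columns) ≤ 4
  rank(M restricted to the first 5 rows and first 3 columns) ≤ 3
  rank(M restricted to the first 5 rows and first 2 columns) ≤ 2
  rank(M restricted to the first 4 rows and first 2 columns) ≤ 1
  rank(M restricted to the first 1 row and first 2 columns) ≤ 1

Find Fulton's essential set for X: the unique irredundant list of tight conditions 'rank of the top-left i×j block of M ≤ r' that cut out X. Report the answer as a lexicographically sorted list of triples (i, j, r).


Reconstructing r_w from the 13 given conditions:

  i=1: 1 | 1 | 1 | 1 | 1
  i=2: 1 | 1 | 1 | 2 | 2
  i=3: 1 | 1 | 1 | 2 | 3
  i=4: 1 | 1 | 2 | 3 | 4
  i=5: 1 | 2 | 3 | 4 | 5

reading off 1-entries of Δ²R: w = (1, 4, 5, 3, 2).

Fulton essential set (2 of the 5 Rothe cells):

[(3, 3, 1), (4, 2, 1)]


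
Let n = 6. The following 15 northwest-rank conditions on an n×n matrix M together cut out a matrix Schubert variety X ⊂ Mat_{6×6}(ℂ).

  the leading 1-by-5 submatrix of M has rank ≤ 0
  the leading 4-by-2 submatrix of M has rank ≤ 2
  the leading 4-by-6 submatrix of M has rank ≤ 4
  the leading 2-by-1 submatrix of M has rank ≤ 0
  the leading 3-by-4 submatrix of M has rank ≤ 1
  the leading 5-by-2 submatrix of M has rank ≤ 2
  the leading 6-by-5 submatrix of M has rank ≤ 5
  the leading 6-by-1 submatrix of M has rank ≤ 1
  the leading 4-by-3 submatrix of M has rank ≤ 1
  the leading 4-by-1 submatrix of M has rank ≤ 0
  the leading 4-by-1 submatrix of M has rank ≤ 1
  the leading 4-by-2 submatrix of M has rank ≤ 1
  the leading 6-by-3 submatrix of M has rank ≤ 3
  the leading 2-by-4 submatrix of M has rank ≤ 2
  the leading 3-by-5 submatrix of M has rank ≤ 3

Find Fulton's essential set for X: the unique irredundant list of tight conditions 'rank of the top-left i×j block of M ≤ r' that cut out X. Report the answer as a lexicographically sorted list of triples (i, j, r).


Computing R[i][j] = min implied NW-rank bound (n=6, 15 conditions):

  R[1]: 0 | 0 | 0 | 0 | 0 | 1
  R[2]: 0 | 1 | 1 | 1 | 1 | 2
  R[3]: 0 | 1 | 1 | 1 | 2 | 3
  R[4]: 0 | 1 | 1 | 2 | 3 | 4
  R[5]: 1 | 2 | 2 | 3 | 4 | 5
  R[6]: 1 | 2 | 3 | 4 | 5 | 6

hence w(1..6) = (6, 2, 5, 4, 1, 3).

|D(w)|=11, |Ess(w)|=4:

[(1, 5, 0), (3, 4, 1), (4, 1, 0), (4, 3, 1)]


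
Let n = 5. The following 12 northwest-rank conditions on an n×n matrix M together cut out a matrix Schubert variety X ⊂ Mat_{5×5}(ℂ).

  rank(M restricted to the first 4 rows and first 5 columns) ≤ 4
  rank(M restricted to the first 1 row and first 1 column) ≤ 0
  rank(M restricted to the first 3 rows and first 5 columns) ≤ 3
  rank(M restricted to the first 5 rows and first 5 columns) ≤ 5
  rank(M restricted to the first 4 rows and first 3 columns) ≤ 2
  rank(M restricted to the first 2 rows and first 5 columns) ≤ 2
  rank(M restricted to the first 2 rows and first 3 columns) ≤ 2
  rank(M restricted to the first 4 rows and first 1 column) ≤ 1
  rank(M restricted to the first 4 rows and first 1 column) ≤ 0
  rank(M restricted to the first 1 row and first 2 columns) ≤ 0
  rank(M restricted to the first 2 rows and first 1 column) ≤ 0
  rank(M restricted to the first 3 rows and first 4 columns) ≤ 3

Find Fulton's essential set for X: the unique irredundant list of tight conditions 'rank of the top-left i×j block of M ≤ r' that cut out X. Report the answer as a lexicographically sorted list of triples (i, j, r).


Rank table r_w(5×5) implied by the 12 constraints:

  row 1: 0 | 0 | 1 | 1 | 1
  row 2: 0 | 1 | 2 | 2 | 2
  row 3: 0 | 1 | 2 | 3 | 3
  row 4: 0 | 1 | 2 | 3 | 4
  row 5: 1 | 2 | 3 | 4 | 5

second differences of R give the permutation w = (3, 2, 4, 5, 1).

2 SE-corners of the 5-cell Rothe diagram give Ess(w):

[(1, 2, 0), (4, 1, 0)]


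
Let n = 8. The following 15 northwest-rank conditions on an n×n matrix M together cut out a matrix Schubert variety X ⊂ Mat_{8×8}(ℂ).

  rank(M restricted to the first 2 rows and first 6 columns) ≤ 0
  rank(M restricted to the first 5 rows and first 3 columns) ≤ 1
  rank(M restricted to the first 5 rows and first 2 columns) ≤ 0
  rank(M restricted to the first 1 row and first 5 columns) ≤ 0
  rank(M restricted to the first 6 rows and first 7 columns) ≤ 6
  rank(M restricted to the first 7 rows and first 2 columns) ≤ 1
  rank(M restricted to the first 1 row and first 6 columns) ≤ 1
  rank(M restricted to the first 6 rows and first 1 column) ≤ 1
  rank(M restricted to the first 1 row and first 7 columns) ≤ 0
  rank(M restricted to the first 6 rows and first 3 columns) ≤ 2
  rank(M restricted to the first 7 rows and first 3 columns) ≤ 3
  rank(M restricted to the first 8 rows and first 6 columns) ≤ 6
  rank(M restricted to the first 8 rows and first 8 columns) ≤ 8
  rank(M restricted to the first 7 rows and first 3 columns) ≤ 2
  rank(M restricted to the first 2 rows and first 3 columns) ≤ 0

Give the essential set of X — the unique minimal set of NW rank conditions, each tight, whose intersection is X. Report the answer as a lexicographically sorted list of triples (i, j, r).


Recovering R(i,j) via the rank-extension bound from the 15 conditions:

  i=1: 0 | 0 | 0 | 0 | 0 | 0 | 0 | 1
  i=2: 0 | 0 | 0 | 0 | 0 | 0 | 1 | 2
  i=3: 0 | 0 | 1 | 1 | 1 | 1 | 2 | 3
  i=4: 0 | 0 | 1 | 2 | 2 | 2 | 3 | 4
  i=5: 0 | 0 | 1 | 2 | 3 | 3 | 4 | 5
  i=6: 1 | 1 | 2 | 3 | 4 | 4 | 5 | 6
  i=7: 1 | 1 | 2 | 3 | 4 | 5 | 6 | 7
  i=8: 1 | 2 | 3 | 4 | 5 | 6 | 7 | 8

second differences of R give the permutation w = (8, 7, 3, 4, 5, 1, 6, 2).

4 SE-corners of the 20-cell Rothe diagram give Ess(w):

[(1, 7, 0), (2, 6, 0), (5, 2, 0), (7, 2, 1)]


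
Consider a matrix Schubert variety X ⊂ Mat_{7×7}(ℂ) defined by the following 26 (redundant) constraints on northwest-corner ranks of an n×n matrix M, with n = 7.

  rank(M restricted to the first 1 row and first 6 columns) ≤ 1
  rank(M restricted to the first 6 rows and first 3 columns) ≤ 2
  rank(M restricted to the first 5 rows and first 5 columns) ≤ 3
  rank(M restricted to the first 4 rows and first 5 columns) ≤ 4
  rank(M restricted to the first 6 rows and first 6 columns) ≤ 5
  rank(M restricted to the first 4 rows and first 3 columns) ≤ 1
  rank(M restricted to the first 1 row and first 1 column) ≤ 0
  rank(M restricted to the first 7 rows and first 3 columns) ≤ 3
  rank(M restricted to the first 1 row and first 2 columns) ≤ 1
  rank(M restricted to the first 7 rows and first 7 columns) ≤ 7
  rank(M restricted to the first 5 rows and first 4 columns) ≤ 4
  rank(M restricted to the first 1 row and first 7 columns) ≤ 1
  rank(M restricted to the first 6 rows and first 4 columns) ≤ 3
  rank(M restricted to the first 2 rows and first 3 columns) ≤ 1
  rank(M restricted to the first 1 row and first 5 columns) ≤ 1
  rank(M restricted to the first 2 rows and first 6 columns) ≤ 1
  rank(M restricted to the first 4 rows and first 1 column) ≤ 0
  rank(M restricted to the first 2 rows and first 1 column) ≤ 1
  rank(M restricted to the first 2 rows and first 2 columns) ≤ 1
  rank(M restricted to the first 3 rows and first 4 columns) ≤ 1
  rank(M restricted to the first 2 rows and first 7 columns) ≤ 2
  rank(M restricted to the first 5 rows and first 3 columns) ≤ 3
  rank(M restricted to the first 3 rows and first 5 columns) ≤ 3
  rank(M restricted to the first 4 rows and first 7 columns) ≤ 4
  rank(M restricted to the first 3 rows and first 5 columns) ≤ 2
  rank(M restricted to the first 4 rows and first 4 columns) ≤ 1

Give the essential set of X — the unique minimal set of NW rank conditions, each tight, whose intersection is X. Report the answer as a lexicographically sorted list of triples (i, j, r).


Reconstructing r_w from the 26 given conditions:

  0, 1, 1, 1, 1, 1, 1
  0, 1, 1, 1, 1, 1, 2
  0, 1, 1, 1, 2, 2, 3
  0, 1, 1, 1, 2, 3, 4
  1, 2, 2, 2, 3, 4, 5
  1, 2, 2, 3, 4, 5, 6
  1, 2, 3, 4, 5, 6, 7

so w = (2, 7, 5, 6, 1, 4, 3).

ℓ(w)=13; the 4 essential cells (i,j,r):

[(2, 6, 1), (4, 1, 0), (4, 4, 1), (6, 3, 2)]


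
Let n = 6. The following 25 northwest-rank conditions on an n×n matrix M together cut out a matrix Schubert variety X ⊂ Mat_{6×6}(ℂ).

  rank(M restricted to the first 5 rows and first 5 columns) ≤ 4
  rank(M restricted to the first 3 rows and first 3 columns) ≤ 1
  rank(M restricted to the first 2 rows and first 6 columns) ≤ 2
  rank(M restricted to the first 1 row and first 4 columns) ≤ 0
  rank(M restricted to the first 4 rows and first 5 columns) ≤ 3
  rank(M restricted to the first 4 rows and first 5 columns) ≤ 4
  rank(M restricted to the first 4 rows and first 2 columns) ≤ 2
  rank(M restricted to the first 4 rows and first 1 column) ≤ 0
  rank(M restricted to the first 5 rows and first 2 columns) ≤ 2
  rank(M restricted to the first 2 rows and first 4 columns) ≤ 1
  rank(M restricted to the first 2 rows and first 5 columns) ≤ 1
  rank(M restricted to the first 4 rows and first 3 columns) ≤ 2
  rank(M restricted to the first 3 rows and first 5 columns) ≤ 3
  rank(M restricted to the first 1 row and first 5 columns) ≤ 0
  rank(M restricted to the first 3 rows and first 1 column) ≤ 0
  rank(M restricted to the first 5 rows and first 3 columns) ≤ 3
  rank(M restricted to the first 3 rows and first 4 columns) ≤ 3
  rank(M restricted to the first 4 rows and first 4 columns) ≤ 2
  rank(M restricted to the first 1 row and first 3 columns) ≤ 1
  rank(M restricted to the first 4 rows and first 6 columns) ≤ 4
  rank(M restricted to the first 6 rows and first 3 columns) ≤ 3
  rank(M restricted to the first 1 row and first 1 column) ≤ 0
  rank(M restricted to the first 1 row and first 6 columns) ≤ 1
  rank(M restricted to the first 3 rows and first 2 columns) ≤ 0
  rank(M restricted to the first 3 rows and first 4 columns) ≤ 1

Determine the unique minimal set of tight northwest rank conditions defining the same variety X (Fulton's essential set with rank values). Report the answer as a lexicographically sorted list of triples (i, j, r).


Recovering R(i,j) via the rank-extension bound from the 25 conditions:

  R[1]: 0  0  0  0  0  1
  R[2]: 0  0  1  1  1  2
  R[3]: 0  0  1  1  2  3
  R[4]: 0  1  2  2  3  4
  R[5]: 1  2  3  3  4  5
  R[6]: 1  2  3  4  5  6

so w = (6, 3, 5, 2, 1, 4).

Rothe diagram D(w) (11 cells), 4 SE-corners (essential conditions):

[(1, 5, 0), (3, 2, 0), (3, 4, 1), (4, 1, 0)]


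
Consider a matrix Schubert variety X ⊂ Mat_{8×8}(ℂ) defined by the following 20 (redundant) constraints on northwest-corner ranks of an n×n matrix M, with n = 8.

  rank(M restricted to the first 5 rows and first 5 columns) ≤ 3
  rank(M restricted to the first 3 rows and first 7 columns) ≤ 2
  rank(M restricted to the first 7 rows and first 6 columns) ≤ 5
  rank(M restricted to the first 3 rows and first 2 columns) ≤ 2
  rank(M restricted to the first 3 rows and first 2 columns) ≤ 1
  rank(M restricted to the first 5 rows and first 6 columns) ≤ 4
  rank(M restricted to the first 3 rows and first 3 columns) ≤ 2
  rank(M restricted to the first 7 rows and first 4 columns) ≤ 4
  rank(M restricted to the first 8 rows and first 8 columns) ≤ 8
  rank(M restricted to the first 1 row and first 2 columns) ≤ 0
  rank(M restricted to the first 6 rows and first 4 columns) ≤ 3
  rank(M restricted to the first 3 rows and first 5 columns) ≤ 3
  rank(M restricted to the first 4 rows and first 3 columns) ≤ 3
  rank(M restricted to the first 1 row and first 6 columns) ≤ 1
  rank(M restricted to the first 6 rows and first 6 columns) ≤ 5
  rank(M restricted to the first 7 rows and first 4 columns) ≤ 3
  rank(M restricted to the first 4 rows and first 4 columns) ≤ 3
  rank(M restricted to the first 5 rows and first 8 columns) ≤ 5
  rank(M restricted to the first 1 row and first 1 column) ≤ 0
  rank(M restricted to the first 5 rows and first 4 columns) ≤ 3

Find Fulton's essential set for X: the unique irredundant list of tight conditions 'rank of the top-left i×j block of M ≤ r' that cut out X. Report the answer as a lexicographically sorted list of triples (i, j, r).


The tightest implied rank at each (i,j), from the 20 conditions:

  0 | 0 | 1 | 1 | 1 | 1 | 1 | 1
  1 | 1 | 2 | 2 | 2 | 2 | 2 | 2
  1 | 1 | 2 | 2 | 2 | 2 | 2 | 3
  1 | 2 | 3 | 3 | 3 | 3 | 3 | 4
  1 | 2 | 3 | 3 | 3 | 4 | 4 | 5
  1 | 2 | 3 | 3 | 4 | 5 | 5 | 6
  1 | 2 | 3 | 3 | 4 | 5 | 6 | 7
  1 | 2 | 3 | 4 | 5 | 6 | 7 | 8

so w = (3, 1, 8, 2, 6, 5, 7, 4).

ℓ(w)=11; the 5 essential cells (i,j,r):

[(1, 2, 0), (3, 2, 1), (3, 7, 2), (5, 5, 3), (7, 4, 3)]


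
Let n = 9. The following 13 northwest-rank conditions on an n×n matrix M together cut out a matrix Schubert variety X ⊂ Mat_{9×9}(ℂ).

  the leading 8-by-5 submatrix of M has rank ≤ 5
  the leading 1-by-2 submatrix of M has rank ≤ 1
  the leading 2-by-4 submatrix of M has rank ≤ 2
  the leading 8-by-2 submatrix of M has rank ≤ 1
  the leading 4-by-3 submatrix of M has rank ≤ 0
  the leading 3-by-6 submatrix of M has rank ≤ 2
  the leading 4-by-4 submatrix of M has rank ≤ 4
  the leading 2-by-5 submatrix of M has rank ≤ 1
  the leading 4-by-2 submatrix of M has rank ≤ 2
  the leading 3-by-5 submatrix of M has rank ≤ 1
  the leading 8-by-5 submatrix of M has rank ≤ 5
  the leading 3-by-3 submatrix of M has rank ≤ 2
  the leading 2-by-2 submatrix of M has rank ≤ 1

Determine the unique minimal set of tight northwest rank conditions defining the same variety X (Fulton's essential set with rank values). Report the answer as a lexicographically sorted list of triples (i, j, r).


The tightest implied rank at each (i,j), from the 13 conditions:

  R[1]: 0  0  0  1  1  1  1  1  1
  R[2]: 0  0  0  1  1  2  2  2  2
  R[3]: 0  0  0  1  1  2  3  3  3
  R[4]: 0  0  0  1  2  3  4  4  4
  R[5]: 1  1  1  2  3  4  5  5  5
  R[6]: 1  1  2  3  4  5  6  6  6
  R[7]: 1  1  2  3  4  5  6  7  7
  R[8]: 1  1  2  3  4  5  6  7  8
  R[9]: 1  2  3  4  5  6  7  8  9

the unique w with this rank table is (4, 6, 7, 5, 1, 3, 8, 9, 2).

|D(w)|=17, |Ess(w)|=3:

[(3, 5, 1), (4, 3, 0), (8, 2, 1)]


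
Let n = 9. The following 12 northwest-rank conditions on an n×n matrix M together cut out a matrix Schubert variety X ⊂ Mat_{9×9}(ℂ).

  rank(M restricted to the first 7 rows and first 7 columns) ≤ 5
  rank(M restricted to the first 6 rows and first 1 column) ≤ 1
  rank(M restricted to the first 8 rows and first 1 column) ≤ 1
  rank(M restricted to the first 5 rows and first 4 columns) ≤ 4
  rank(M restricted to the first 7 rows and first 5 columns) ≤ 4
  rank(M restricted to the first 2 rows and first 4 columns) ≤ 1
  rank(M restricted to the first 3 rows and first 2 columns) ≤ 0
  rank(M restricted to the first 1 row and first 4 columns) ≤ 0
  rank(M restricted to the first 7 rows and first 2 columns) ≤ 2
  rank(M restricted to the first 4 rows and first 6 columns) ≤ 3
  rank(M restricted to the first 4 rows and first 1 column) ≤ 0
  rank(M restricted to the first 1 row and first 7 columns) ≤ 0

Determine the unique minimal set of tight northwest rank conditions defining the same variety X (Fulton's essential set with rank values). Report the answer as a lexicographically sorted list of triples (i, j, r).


Reconstructing r_w from the 12 given conditions:

  i=1: 0 0 0 0 0 0 0 1 1
  i=2: 0 0 1 1 1 1 1 2 2
  i=3: 0 0 1 2 2 2 2 3 3
  i=4: 0 1 2 3 3 3 3 4 4
  i=5: 1 2 3 4 4 4 4 5 5
  i=6: 1 2 3 4 4 5 5 6 6
  i=7: 1 2 3 4 4 5 5 6 7
  i=8: 1 2 3 4 5 6 6 7 8
  i=9: 1 2 3 4 5 6 7 8 9

hence w(1..9) = (8, 3, 4, 2, 1, 6, 9, 5, 7).

|D(w)|=15, |Ess(w)|=5:

[(1, 7, 0), (3, 2, 0), (4, 1, 0), (7, 5, 4), (7, 7, 5)]


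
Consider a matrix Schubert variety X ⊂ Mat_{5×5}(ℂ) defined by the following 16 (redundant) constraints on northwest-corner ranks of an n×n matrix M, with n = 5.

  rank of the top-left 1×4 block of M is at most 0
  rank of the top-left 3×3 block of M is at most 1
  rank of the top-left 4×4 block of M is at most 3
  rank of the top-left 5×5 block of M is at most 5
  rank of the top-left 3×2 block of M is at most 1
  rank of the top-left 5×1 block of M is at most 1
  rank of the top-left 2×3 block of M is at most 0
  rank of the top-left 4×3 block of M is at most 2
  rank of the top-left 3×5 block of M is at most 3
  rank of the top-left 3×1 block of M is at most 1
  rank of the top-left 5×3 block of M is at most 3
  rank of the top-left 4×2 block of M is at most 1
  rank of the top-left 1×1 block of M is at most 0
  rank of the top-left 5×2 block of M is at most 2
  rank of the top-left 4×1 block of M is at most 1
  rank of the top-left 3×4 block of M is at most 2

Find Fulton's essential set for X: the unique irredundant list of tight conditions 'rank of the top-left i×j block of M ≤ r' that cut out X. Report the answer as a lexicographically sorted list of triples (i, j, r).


Propagating the 16 rank bounds to every northwest block:

  i=1: 0 | 0 | 0 | 0 | 1
  i=2: 0 | 0 | 0 | 1 | 2
  i=3: 1 | 1 | 1 | 2 | 3
  i=4: 1 | 1 | 2 | 3 | 4
  i=5: 1 | 2 | 3 | 4 | 5

the unique w with this rank table is (5, 4, 1, 3, 2).

ℓ(w)=8; the 3 essential cells (i,j,r):

[(1, 4, 0), (2, 3, 0), (4, 2, 1)]


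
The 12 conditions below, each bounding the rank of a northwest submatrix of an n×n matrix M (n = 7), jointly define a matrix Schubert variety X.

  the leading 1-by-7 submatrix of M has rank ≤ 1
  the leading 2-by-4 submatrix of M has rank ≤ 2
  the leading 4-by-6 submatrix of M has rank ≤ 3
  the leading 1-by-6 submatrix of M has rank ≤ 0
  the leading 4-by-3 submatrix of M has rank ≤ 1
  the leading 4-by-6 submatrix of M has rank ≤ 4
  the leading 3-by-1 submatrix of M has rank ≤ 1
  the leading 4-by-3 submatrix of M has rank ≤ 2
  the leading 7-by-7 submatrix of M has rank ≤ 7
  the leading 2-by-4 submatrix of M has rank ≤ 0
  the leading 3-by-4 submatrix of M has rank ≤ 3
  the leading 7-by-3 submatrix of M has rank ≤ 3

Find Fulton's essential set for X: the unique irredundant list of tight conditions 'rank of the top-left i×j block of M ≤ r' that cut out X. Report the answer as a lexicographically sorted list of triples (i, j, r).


Propagating the 12 rank bounds to every northwest block:

  i=1: 0  0  0  0  0  0  1
  i=2: 0  0  0  0  1  1  2
  i=3: 1  1  1  1  2  2  3
  i=4: 1  1  1  2  3  3  4
  i=5: 1  2  2  3  4  4  5
  i=6: 1  2  3  4  5  5  6
  i=7: 1  2  3  4  5  6  7

hence w(1..7) = (7, 5, 1, 4, 2, 3, 6).

Rothe diagram D(w) (12 cells), 3 SE-corners (essential conditions):

[(1, 6, 0), (2, 4, 0), (4, 3, 1)]


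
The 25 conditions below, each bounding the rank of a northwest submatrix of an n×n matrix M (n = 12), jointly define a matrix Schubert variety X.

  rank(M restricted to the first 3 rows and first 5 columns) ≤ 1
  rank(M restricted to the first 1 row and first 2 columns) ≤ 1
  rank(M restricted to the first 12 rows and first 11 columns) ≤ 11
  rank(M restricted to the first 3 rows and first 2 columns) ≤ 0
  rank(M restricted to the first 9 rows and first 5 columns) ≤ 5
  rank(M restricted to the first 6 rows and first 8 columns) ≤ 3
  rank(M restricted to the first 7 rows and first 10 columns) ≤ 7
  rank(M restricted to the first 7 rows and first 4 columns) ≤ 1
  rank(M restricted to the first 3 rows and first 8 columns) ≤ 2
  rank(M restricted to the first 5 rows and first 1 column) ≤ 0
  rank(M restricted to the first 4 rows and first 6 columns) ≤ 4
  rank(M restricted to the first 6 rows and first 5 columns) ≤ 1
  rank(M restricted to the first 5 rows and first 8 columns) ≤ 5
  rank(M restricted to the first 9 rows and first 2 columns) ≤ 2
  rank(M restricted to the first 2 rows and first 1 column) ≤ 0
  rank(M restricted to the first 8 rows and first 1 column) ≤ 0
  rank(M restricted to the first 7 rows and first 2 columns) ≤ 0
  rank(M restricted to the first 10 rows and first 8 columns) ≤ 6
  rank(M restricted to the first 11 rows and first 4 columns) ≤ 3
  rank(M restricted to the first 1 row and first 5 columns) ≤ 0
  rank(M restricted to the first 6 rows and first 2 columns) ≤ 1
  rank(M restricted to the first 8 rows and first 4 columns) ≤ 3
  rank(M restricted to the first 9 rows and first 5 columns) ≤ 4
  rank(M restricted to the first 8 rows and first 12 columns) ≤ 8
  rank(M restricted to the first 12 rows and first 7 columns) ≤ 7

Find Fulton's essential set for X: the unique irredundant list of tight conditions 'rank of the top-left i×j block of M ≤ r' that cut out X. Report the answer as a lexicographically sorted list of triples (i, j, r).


Rank table r_w(12×12) implied by the 25 constraints:

  0, 0, 0, 0, 0, 1, 1, 1, 1, 1, 1, 1
  0, 0, 1, 1, 1, 2, 2, 2, 2, 2, 2, 2
  0, 0, 1, 1, 1, 2, 2, 2, 3, 3, 3, 3
  0, 0, 1, 1, 1, 2, 3, 3, 4, 4, 4, 4
  0, 0, 1, 1, 1, 2, 3, 3, 4, 5, 5, 5
  0, 0, 1, 1, 1, 2, 3, 3, 4, 5, 6, 6
  0, 0, 1, 1, 2, 3, 4, 4, 5, 6, 7, 7
  0, 1, 2, 2, 3, 4, 5, 5, 6, 7, 8, 8
  1, 2, 3, 3, 4, 5, 6, 6, 7, 8, 9, 9
  1, 2, 3, 3, 4, 5, 6, 6, 7, 8, 9, 10
  1, 2, 3, 3, 4, 5, 6, 7, 8, 9, 10, 11
  1, 2, 3, 4, 5, 6, 7, 8, 9, 10, 11, 12

so w = (6, 3, 9, 7, 10, 11, 5, 2, 1, 12, 8, 4).

9 SE-corners of the 34-cell Rothe diagram give Ess(w):

[(1, 5, 0), (3, 8, 2), (6, 5, 1), (6, 8, 3), (7, 2, 0), (7, 4, 1), (8, 1, 0), (10, 8, 6), (11, 4, 3)]


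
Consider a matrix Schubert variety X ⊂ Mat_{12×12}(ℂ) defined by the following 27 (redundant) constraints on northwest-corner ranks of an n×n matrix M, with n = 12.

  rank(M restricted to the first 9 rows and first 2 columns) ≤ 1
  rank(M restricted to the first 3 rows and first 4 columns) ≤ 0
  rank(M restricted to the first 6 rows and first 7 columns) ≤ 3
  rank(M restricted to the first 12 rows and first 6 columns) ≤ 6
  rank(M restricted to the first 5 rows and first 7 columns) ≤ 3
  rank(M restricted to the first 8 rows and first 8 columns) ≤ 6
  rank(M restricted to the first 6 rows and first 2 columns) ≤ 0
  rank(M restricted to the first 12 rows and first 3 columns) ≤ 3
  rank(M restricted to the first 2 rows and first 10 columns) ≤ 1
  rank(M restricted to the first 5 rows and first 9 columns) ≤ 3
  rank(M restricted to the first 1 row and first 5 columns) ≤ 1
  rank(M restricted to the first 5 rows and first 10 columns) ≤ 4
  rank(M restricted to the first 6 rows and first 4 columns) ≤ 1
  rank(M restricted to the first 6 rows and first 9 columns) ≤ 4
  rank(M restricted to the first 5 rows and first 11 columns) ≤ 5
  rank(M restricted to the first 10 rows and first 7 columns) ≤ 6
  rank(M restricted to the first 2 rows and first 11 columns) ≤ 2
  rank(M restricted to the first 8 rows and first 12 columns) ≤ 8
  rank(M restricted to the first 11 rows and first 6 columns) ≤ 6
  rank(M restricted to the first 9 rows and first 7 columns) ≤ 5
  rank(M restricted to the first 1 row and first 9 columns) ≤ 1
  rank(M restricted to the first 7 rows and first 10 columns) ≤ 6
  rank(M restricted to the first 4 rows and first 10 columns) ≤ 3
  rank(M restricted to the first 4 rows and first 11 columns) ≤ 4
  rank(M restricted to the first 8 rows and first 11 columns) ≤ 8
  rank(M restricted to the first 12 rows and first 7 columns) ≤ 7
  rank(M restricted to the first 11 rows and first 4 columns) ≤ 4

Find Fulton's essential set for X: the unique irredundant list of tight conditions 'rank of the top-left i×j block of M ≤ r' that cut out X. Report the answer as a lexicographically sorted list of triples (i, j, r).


Reconstructing r_w from the 27 given conditions:

  R[1]: 0  0  0  0  1  1  1  1  1  1  1  1
  R[2]: 0  0  0  0  1  1  1  1  1  1  2  2
  R[3]: 0  0  0  0  1  2  2  2  2  2  3  3
  R[4]: 0  0  1  1  2  3  3  3  3  3  4  4
  R[5]: 0  0  1  1  2  3  3  3  3  4  5  5
  R[6]: 0  0  1  1  2  3  3  4  4  5  6  6
  R[7]: 1  1  2  2  3  4  4  5  5  6  7  7
  R[8]: 1  1  2  3  4  5  5  6  6  7  8  8
  R[9]: 1  1  2  3  4  5  5  6  7  8  9  9
  R[10]: 1  2  3  4  5  6  6  7  8  9  10  10
  R[11]: 1  2  3  4  5  6  7  8  9  10  11  11
  R[12]: 1  2  3  4  5  6  7  8  9  10  11  12

the unique w with this rank table is (5, 11, 6, 3, 10, 8, 1, 4, 9, 2, 7, 12).

|D(w)|=32, |Ess(w)|=8:

[(2, 10, 1), (3, 4, 0), (5, 9, 3), (6, 2, 0), (6, 4, 1), (6, 7, 3), (9, 2, 1), (9, 7, 5)]


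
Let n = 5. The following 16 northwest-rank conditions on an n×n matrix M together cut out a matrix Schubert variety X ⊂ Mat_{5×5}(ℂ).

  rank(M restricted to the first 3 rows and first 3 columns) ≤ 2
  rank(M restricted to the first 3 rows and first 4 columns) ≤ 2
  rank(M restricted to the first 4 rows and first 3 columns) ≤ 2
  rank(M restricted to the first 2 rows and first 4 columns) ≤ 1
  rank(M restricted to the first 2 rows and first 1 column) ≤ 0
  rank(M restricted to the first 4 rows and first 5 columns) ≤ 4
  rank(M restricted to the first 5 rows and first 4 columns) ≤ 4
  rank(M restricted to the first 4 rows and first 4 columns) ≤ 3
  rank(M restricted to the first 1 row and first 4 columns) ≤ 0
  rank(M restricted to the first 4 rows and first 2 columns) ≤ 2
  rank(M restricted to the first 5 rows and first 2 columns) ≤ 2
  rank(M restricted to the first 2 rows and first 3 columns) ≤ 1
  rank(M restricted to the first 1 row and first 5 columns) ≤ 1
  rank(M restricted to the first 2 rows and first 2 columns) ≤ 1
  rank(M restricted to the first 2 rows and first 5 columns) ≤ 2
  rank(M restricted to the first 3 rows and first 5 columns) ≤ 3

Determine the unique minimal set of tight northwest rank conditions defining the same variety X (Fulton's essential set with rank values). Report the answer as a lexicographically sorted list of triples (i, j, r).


Computing R[i][j] = min implied NW-rank bound (n=5, 16 conditions):

  row 1: 0  0  0  0  1
  row 2: 0  1  1  1  2
  row 3: 1  2  2  2  3
  row 4: 1  2  2  3  4
  row 5: 1  2  3  4  5

second differences of R give the permutation w = (5, 2, 1, 4, 3).

ℓ(w)=6; the 3 essential cells (i,j,r):

[(1, 4, 0), (2, 1, 0), (4, 3, 2)]


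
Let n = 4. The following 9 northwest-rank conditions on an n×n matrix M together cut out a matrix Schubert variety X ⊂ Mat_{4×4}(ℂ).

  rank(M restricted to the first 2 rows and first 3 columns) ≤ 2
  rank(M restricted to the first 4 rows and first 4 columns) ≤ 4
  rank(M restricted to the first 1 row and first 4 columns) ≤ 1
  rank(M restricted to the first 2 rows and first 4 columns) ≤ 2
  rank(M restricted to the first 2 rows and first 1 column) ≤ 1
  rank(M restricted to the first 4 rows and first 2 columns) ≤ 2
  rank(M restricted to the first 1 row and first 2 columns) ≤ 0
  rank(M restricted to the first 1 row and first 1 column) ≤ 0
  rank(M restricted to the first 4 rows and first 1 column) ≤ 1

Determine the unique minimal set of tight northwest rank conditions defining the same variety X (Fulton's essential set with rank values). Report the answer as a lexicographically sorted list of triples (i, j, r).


The tightest implied rank at each (i,j), from the 9 conditions:

  row 1: 0 | 0 | 1 | 1
  row 2: 1 | 1 | 2 | 2
  row 3: 1 | 2 | 3 | 3
  row 4: 1 | 2 | 3 | 4

the unique w with this rank table is (3, 1, 2, 4).

|D(w)|=2, |Ess(w)|=1:

[(1, 2, 0)]


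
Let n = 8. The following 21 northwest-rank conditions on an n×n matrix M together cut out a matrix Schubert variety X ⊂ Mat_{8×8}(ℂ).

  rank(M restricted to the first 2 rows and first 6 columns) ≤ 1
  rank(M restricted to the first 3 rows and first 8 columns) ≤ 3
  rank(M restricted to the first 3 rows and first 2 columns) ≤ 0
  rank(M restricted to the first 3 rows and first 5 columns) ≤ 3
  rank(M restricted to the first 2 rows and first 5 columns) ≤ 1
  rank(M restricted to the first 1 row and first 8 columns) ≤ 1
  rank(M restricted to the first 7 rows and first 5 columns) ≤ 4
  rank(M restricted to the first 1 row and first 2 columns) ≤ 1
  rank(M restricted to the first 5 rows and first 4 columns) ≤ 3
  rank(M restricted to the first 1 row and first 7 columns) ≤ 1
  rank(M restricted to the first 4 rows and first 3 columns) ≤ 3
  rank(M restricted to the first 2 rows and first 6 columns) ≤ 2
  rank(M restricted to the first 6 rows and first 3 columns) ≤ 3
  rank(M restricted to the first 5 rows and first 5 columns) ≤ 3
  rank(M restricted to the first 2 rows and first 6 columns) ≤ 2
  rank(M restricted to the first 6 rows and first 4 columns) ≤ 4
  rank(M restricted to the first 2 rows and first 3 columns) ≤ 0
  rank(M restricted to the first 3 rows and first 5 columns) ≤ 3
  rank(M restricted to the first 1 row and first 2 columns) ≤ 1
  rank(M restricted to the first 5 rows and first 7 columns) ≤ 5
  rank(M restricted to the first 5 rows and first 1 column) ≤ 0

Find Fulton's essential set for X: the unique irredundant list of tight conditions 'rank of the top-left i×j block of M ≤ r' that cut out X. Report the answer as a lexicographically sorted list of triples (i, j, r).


Reconstructing r_w from the 21 given conditions:

  0 0 0 1 1 1 1 1
  0 0 0 1 1 1 2 2
  0 0 1 2 2 2 3 3
  0 1 2 3 3 3 4 4
  0 1 2 3 3 4 5 5
  1 2 3 4 4 5 6 6
  1 2 3 4 4 5 6 7
  1 2 3 4 5 6 7 8

the unique w with this rank table is (4, 7, 3, 2, 6, 1, 8, 5).

ℓ(w)=14; the 6 essential cells (i,j,r):

[(2, 3, 0), (2, 6, 1), (3, 2, 0), (5, 1, 0), (5, 5, 3), (7, 5, 4)]


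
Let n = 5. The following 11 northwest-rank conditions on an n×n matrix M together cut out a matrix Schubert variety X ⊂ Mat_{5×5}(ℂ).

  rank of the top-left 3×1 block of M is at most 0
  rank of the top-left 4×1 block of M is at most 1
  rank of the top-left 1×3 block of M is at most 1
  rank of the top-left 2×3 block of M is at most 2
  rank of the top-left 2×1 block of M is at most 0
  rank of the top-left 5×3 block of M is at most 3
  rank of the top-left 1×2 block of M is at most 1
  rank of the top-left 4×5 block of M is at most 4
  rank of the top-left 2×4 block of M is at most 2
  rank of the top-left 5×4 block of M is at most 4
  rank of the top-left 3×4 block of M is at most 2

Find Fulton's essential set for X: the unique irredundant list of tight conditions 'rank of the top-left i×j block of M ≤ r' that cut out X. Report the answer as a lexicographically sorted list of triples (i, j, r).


Reconstructing r_w from the 11 given conditions:

  i=1: 0 | 1 | 1 | 1 | 1
  i=2: 0 | 1 | 2 | 2 | 2
  i=3: 0 | 1 | 2 | 2 | 3
  i=4: 1 | 2 | 3 | 3 | 4
  i=5: 1 | 2 | 3 | 4 | 5

giving w = (2, 3, 5, 1, 4) via Δ²R.

2 SE-corners of the 4-cell Rothe diagram give Ess(w):

[(3, 1, 0), (3, 4, 2)]


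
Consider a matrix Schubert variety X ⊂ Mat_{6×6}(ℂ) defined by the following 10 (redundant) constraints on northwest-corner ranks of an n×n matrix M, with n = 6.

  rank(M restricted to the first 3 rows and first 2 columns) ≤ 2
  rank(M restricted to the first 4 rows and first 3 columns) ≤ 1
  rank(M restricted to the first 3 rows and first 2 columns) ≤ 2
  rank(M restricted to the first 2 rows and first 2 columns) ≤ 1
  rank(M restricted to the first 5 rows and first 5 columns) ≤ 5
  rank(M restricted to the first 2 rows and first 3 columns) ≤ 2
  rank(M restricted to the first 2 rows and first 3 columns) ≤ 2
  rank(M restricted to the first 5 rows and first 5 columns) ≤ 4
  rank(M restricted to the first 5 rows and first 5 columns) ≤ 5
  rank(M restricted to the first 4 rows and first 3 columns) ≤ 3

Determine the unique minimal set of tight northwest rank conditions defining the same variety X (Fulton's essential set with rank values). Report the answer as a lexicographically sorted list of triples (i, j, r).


Propagating the 10 rank bounds to every northwest block:

  1 1 1 1 1 1
  1 1 1 2 2 2
  1 1 1 2 3 3
  1 1 1 2 3 4
  1 2 2 3 4 5
  1 2 3 4 5 6

reading off 1-entries of Δ²R: w = (1, 4, 5, 6, 2, 3).

Rothe diagram D(w) (6 cells), 1 SE-corner (essential condition):

[(4, 3, 1)]


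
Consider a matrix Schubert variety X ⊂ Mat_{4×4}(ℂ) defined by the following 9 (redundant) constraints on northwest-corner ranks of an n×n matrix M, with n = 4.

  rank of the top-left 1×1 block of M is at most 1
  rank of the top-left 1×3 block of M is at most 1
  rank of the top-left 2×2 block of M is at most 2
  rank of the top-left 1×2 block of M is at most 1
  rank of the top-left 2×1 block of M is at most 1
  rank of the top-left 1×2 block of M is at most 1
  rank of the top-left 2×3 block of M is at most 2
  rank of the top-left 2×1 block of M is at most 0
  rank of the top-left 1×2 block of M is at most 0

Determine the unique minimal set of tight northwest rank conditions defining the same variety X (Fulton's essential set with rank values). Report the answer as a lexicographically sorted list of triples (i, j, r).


Computing R[i][j] = min implied NW-rank bound (n=4, 9 conditions):

  row 1: 0 0 1 1
  row 2: 0 1 2 2
  row 3: 1 2 3 3
  row 4: 1 2 3 4

the unique w with this rank table is (3, 2, 1, 4).

ℓ(w)=3; the 2 essential cells (i,j,r):

[(1, 2, 0), (2, 1, 0)]


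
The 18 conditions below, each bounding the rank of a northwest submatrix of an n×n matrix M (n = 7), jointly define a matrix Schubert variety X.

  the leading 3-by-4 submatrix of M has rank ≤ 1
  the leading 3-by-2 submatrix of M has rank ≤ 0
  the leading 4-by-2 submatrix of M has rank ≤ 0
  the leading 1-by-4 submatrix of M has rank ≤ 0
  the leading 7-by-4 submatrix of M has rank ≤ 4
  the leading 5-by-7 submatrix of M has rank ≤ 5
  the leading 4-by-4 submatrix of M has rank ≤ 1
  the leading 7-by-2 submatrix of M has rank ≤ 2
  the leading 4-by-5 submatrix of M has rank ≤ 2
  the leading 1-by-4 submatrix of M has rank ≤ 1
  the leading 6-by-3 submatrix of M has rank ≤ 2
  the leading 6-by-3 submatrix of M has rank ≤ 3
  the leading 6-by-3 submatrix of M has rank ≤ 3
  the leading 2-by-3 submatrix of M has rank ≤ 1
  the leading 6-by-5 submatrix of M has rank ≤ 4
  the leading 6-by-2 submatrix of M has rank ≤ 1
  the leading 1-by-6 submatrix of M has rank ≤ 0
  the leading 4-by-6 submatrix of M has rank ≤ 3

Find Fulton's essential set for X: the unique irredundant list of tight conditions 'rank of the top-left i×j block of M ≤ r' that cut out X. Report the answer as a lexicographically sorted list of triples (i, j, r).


Rank table r_w(7×7) implied by the 18 constraints:

  R[1]: 0 | 0 | 0 | 0 | 0 | 0 | 1
  R[2]: 0 | 0 | 1 | 1 | 1 | 1 | 2
  R[3]: 0 | 0 | 1 | 1 | 2 | 2 | 3
  R[4]: 0 | 0 | 1 | 1 | 2 | 3 | 4
  R[5]: 1 | 1 | 2 | 2 | 3 | 4 | 5
  R[6]: 1 | 1 | 2 | 3 | 4 | 5 | 6
  R[7]: 1 | 2 | 3 | 4 | 5 | 6 | 7

second differences of R give the permutation w = (7, 3, 5, 6, 1, 4, 2).

4 SE-corners of the 15-cell Rothe diagram give Ess(w):

[(1, 6, 0), (4, 2, 0), (4, 4, 1), (6, 2, 1)]


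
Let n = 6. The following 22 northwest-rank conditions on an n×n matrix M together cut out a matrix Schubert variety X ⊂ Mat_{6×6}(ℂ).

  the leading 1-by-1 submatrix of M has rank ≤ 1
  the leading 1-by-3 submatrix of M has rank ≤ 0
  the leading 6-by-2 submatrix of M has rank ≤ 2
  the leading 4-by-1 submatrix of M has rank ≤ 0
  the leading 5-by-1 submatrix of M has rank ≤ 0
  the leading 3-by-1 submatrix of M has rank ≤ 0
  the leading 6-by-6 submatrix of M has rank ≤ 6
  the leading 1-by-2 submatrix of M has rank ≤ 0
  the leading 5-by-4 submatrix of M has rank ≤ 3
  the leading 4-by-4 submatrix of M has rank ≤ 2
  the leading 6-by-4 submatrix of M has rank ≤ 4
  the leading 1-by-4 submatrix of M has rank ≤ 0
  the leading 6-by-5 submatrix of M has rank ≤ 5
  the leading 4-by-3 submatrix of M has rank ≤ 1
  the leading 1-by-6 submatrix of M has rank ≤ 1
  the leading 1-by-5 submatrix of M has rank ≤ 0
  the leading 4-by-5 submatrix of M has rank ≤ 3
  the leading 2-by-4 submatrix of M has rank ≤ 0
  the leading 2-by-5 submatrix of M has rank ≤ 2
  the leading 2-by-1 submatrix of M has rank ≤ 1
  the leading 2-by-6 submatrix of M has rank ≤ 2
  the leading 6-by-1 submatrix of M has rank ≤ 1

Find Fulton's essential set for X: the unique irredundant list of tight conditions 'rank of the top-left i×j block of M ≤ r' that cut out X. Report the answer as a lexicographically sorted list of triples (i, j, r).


Computing R[i][j] = min implied NW-rank bound (n=6, 22 conditions):

  row 1: 0, 0, 0, 0, 0, 1
  row 2: 0, 0, 0, 0, 1, 2
  row 3: 0, 1, 1, 1, 2, 3
  row 4: 0, 1, 1, 2, 3, 4
  row 5: 0, 1, 2, 3, 4, 5
  row 6: 1, 2, 3, 4, 5, 6

reading off 1-entries of Δ²R: w = (6, 5, 2, 4, 3, 1).

Fulton essential set (4 of the 13 Rothe cells):

[(1, 5, 0), (2, 4, 0), (4, 3, 1), (5, 1, 0)]


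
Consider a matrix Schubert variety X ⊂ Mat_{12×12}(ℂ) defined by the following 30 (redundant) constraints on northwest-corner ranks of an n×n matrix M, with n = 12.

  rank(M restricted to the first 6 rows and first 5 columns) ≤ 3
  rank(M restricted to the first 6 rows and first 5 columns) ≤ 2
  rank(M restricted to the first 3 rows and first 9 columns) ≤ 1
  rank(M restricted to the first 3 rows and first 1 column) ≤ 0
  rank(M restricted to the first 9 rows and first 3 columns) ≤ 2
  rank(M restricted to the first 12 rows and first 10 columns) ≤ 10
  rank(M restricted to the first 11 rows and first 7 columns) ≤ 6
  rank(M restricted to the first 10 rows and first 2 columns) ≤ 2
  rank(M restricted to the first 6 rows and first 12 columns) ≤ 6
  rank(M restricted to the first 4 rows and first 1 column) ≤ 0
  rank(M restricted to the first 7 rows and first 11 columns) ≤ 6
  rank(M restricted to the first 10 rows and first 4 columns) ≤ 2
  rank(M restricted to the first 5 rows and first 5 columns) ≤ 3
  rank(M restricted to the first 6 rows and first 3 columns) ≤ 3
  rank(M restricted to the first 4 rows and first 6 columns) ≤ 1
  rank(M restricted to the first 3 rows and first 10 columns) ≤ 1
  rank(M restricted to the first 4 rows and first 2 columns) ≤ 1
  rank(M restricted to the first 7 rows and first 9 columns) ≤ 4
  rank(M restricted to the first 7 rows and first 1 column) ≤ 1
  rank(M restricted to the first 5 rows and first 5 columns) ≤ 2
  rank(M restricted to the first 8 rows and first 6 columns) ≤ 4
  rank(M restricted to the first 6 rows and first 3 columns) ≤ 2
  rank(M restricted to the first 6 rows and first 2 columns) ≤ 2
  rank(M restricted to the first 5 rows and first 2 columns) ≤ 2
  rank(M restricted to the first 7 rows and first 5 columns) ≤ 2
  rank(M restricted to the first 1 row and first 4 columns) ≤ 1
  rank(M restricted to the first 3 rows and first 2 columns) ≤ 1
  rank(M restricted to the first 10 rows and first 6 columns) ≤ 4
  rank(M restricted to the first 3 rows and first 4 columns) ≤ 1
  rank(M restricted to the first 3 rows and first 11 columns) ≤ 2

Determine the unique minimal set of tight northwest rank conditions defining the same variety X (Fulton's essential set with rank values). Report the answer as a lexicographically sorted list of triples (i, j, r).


Propagating the 30 rank bounds to every northwest block:

  0 1 1 1 1 1 1 1 1 1 1 1
  0 1 1 1 1 1 1 1 1 1 2 2
  0 1 1 1 1 1 1 1 1 1 2 3
  0 1 1 1 1 1 2 2 2 2 3 4
  1 2 2 2 2 2 3 3 3 3 4 5
  1 2 2 2 2 3 4 4 4 4 5 6
  1 2 2 2 2 3 4 4 4 5 6 7
  1 2 2 2 3 4 5 5 5 6 7 8
  1 2 2 2 3 4 5 6 6 7 8 9
  1 2 2 2 3 4 5 6 7 8 9 10
  1 2 3 3 4 5 6 7 8 9 10 11
  1 2 3 4 5 6 7 8 9 10 11 12

second differences of R give the permutation w = (2, 11, 12, 7, 1, 6, 10, 5, 8, 9, 3, 4).

6 SE-corners of the 38-cell Rothe diagram give Ess(w):

[(3, 10, 1), (4, 1, 0), (4, 6, 1), (7, 5, 2), (7, 9, 4), (10, 4, 2)]
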